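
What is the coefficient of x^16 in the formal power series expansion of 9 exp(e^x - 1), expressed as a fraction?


exp(e^x - 1) is the exponential generating function for the Bell numbers Bell_k: exp(e^x - 1) = sum_{k>=0} Bell_k x^k / k!.
So the coefficient of x^16 in 9 exp(e^x - 1) is 9 Bell_16 / 16!.
Computing: Bell_16 = 10480142147 and 16! = 20922789888000, giving
9 * 10480142147/20922789888000 = 10480142147/2324754432000.

10480142147/2324754432000


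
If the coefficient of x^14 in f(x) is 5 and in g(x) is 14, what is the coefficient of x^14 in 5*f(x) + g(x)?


Scalar multiplication scales coefficients: 5 * 5 = 25.
Then add the g coefficient: 25 + 14
= 39

39


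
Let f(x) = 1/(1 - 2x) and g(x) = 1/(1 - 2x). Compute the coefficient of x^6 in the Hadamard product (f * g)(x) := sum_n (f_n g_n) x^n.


f has coefficients f_k = 2^k and g has coefficients g_k = 2^k, so the Hadamard product has coefficient (f*g)_k = 2^k * 2^k = 4^k.
For k = 6: 4^6 = 4096.

4096


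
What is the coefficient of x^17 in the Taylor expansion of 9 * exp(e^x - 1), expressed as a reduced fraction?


exp(e^x - 1) = sum_{k>=0} Bell_k x^k / k!, where Bell_k is the k-th Bell number.
So the coefficient of x^17 is 9 * Bell_17 / 17!.
Computing: Bell_17 = 82864869804 and 17! = 355687428096000, giving
9 * 82864869804/355687428096000 = 255755771/121977856000.

255755771/121977856000


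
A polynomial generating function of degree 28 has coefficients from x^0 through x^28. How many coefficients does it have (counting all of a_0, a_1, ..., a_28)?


A polynomial of degree 28 takes the form a_0 + a_1 x + ... + a_28 x^28.
The number of coefficients is 28 + 1 = 29.

29


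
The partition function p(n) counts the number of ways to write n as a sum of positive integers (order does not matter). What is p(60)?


Using the generating function prod_{k>=1} 1/(1-x^k), we compute p(60).
By dynamic programming over parts 1 through 60:
p(60) = 966467

966467


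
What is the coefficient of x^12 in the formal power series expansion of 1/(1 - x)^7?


The expansion 1/(1 - x)^r = sum_{k>=0} C(k + r - 1, r - 1) x^k follows from the multiset / negative-binomial theorem (or from repeated differentiation of the geometric series).
For r = 7 and k = 12:
C(18, 6) = 6402373705728000 / (720 * 479001600) = 18564.

18564


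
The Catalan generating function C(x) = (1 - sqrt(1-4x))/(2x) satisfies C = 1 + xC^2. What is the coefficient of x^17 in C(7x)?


Substituting x -> 7x scales the n-th coefficient by 7^n, so [x^17] C(7x) = 7^17 * C_17.
C_17 = C(2*17, 17)/(18) = 2333606220/18 = 129644790.
So 7^17 * 129644790 = 232630513987207 * 129644790 = 30159334133463514201530.

30159334133463514201530


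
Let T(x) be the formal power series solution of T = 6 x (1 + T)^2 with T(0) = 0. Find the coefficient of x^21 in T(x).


Apply the Lagrange inversion formula: if T = 6 x * phi(T) with phi(t) = (1 + t)^2, then [x^n] T = 6^n * (1/n) [t^(n-1)] phi(t)^n = 6^n * (1/n) [t^(n-1)] (1 + t)^(2n) = 6^n * (1/n) C(2n, n-1).
Using the identity C(2n, n-1) = C(2n, n) * n / (n+1), the unscaled factor equals C(2n, n) / (n+1) = C_n, the n-th Catalan number.
For n = 21: C_21 = C(42, 21) / 22 = 538257874440/22 = 24466267020.
With the 6^21 = 21936950640377856 factor, the coefficient is 21936950640377856 * 24466267020 = 536715291972044618591109120.

536715291972044618591109120


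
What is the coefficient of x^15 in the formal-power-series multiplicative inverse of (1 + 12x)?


The inverse is 1/(1 + 12x). Apply the geometric identity 1/(1 - y) = sum_{k>=0} y^k with y = -12x:
1/(1 + 12x) = sum_{k>=0} (-12)^k x^k.
So the coefficient of x^15 is (-12)^15 = -15407021574586368.

-15407021574586368


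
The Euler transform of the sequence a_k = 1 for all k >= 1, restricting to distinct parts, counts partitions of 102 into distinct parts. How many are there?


Partitions of 102 into distinct parts can be computed via generating function.
Product (1+x)(1+x^2)(1+x^3)...
The coefficient of x^102 = 525016

525016


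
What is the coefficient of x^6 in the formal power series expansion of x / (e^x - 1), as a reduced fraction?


The exponential generating function for Bernoulli numbers is
x / (e^x - 1) = sum_{k>=0} B_k x^k / k!.
So the coefficient of x^6 in x / (e^x - 1) is B_6 / 6!.
Computing: B_6 = 1/42, 6! = 720, giving
1/42 / 720 = 1/30240.

1/30240


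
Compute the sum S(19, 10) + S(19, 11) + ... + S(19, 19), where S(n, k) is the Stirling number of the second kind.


By definition, S(n, k) counts partitions of an n-set into exactly k nonempty blocks.
Computing row n = 19 for k = 10..19:
S(19, k): 477297033785, 129413217791, 23466951300, 2892439160, 243577530, 13916778, 527136, 12597, 171, 1
Sum = 633327676249.

633327676249


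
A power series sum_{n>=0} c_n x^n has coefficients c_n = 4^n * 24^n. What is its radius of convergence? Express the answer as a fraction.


By the root test (Cauchy-Hadamard), the radius is R = 1 / limsup_n |c_n|^(1/n).
Here |c_n|^(1/n) = (4^n * 24^n)^(1/n) = 4 * 24 = 96 for all n.
So R = 1/96 = 1/96.

1/96


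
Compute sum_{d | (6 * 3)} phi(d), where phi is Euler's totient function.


First, 6 * 3 = 18. One classical identity is sum_{d | n} phi(d) = n (each k in [1, n] has a unique gcd with n, and among the k's with gcd(k, n) = n/d there are phi(d) of them). So the sum equals 18. We also verify directly:
Divisors of 18: 1, 2, 3, 6, 9, 18.
phi values: 1, 1, 2, 2, 6, 6.
Sum = 18.

18


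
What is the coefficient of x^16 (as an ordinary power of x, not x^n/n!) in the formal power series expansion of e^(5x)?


The exponential series is e^y = sum_{k>=0} y^k / k!. Substituting y = 5x gives
e^(5x) = sum_{k>=0} 5^k x^k / k!.
So the coefficient of x^n is a^n/n! with a = 5, n = 16:
5^16 / 16! = 152587890625/20922789888000 = 1220703125/167382319104

1220703125/167382319104


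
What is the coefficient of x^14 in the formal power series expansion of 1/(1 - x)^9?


The negative binomial / multiset identity is
1/(1 - x)^r = sum_{k>=0} C(k + r - 1, r - 1) x^k.
Here r = 9 and k = 14, so the coefficient is
C(14 + 8, 8) = C(22, 8)
= 319770

319770


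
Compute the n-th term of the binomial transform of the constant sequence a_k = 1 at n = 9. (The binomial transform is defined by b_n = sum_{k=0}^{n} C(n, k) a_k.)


With a_k = 1 for all k, b_n = sum_{k=0}^{n} C(n, k) = 2^n by the binomial theorem.
For n = 9: 2^9 = 512.

512


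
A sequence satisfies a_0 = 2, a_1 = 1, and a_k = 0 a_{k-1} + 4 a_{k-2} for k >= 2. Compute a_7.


The characteristic equation is t^2 - 0 t - 4 = 0, with roots r_1 = 2 and r_2 = -2 (so c_1 = r_1 + r_2, c_2 = -r_1 r_2 as required).
One can use the closed form a_n = A r_1^n + B r_2^n, but direct iteration is more reliable:
a_0 = 2, a_1 = 1, a_2 = 8, a_3 = 4, a_4 = 32, a_5 = 16, a_6 = 128, a_7 = 64.
So a_7 = 64.

64


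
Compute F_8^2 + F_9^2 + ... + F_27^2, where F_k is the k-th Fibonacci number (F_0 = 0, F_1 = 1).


There is a standard identity sum_{k=0}^{N} F_k^2 = F_N * F_{N+1} (proved inductively from the telescoping relation F_k^2 = F_k F_{k+1} - F_{k-1} F_k). Then
sum_{k=8}^{27} F_k^2 = F_27 F_28 - F_7 F_8.
Computing: F_27 = 196418, F_28 = 317811, F_7 = 13, F_8 = 21.
Sum = 196418 * 317811 - 13 * 21 = 62423800725.

62423800725


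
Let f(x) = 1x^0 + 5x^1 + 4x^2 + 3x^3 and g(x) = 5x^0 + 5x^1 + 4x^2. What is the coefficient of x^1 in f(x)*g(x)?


Cauchy product at x^1:
1*5 + 5*5
= 30

30


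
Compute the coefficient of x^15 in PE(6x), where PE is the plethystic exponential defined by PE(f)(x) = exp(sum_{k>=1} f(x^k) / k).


With f(x) = 6x, the exponent is sum_{k>=1} 6 x^k / k = 6 * (-ln(1 - x)). Exponentiating:
PE(6x) = exp(-6 ln(1 - x)) = 1/(1 - x)^6.
By the negative binomial expansion, [x^n] 1/(1 - x)^6 = C(n + 5, 5).
For n = 15: C(20, 5) = 15504.

15504


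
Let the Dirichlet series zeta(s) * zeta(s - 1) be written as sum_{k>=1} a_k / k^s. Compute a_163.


Convolution gives a_k = sum_{d | k} d * 1 = sum_{d | k} d = sigma(k), the sum of positive divisors of k.
For k = 163, the divisors are 1, 163, so
sigma(163) = 1 + 163 = 164.

164


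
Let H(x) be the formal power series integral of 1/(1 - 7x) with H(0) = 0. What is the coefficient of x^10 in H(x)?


1/(1 - 7x) = sum_{k>=0} 7^k x^k. Integrating termwise with H(0) = 0:
H(x) = sum_{k>=0} 7^k x^(k+1) / (k+1) = sum_{m>=1} 7^(m-1) x^m / m.
For m = 10: 7^9/10 = 40353607/10 = 40353607/10.

40353607/10


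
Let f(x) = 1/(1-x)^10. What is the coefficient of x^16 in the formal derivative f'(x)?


Differentiate: d/dx [ 1/(1-x)^r ] = r / (1-x)^(r+1).
Here r = 10, so f'(x) = 10 / (1-x)^11.
The expansion of 1/(1-x)^(r+1) has coefficient of x^n equal to C(n+r, r).
So the coefficient of x^16 in f'(x) is
10 * C(26, 10) = 10 * 5311735 = 53117350

53117350


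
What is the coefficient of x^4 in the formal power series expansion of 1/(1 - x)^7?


The expansion 1/(1 - x)^r = sum_{k>=0} C(k + r - 1, r - 1) x^k follows from the multiset / negative-binomial theorem (or from repeated differentiation of the geometric series).
For r = 7 and k = 4:
C(10, 6) = 3628800 / (720 * 24) = 210.

210


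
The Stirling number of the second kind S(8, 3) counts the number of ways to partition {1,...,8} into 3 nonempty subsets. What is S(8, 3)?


Using the explicit formula S(n,k) = (1/k!) sum_{j=0}^{k} (-1)^(k-j) C(k,j) j^n:
S(8, 3) = 966
Equivalently, S(n,k) is n! times the coefficient of x^n in the EGF (e^x - 1)^k / k!.

966


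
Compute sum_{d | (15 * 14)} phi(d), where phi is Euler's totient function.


First, 15 * 14 = 210. One classical identity is sum_{d | n} phi(d) = n (each k in [1, n] has a unique gcd with n, and among the k's with gcd(k, n) = n/d there are phi(d) of them). So the sum equals 210. We also verify directly:
Divisors of 210: 1, 2, 3, 5, 6, 7, 10, 14, 15, 21, 30, 35, 42, 70, 105, 210.
phi values: 1, 1, 2, 4, 2, 6, 4, 6, 8, 12, 8, 24, 12, 24, 48, 48.
Sum = 210.

210


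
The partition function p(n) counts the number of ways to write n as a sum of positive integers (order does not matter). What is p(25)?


Using the generating function prod_{k>=1} 1/(1-x^k), we compute p(25).
By dynamic programming over parts 1 through 25:
p(25) = 1958

1958


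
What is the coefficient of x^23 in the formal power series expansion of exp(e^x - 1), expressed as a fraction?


exp(e^x - 1) is the exponential generating function for the Bell numbers Bell_k: exp(e^x - 1) = sum_{k>=0} Bell_k x^k / k!.
So the coefficient of x^23 in exp(e^x - 1) is Bell_23 / 23!.
Computing: Bell_23 = 44152005855084346 and 23! = 25852016738884976640000, giving
44152005855084346/25852016738884976640000 = 22076002927542173/12926008369442488320000.

22076002927542173/12926008369442488320000


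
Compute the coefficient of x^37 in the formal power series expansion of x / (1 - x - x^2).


Let f(x) = sum_{k>=0} a_k x^k. Multiplying f(x) * (1 - x - x^2) = x and matching coefficients gives a_0 = 0, a_1 = 1, and a_k = a_{k-1} + a_{k-2} for k >= 2. These are the Fibonacci numbers F_k.
Iterating from F_0 = 0, F_1 = 1:
F_0=0, F_1=1, F_2=1, F_3=2, F_4=3, F_5=5, F_6=8, F_7=13, F_8=21, F_9=34, ...
F_37 = 24157817.

24157817


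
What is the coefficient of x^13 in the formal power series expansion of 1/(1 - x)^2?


The negative binomial / multiset identity is
1/(1 - x)^r = sum_{k>=0} C(k + r - 1, r - 1) x^k.
Here r = 2 and k = 13, so the coefficient is
C(13 + 1, 1) = C(14, 1)
= 14

14


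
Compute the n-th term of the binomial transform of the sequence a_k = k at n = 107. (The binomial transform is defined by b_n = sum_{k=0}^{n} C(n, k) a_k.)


With a_k = k, b_n = sum_{k=0}^{n} C(n, k) k. Using k * C(n, k) = n * C(n-1, k-1) gives b_n = n * sum_{k>=1} C(n-1, k-1) = n * 2^(n-1).
For n = 107: 107 * 2^106 = 107 * 81129638414606681695789005144064 = 8680871310362914941449423550414848.

8680871310362914941449423550414848


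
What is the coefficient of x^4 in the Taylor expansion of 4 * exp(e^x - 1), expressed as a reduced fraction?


exp(e^x - 1) = sum_{k>=0} Bell_k x^k / k!, where Bell_k is the k-th Bell number.
So the coefficient of x^4 is 4 * Bell_4 / 4!.
Computing: Bell_4 = 15 and 4! = 24, giving
4 * 15/24 = 5/2.

5/2


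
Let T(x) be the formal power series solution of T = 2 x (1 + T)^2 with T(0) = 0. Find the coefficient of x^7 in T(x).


Apply the Lagrange inversion formula: if T = 2 x * phi(T) with phi(t) = (1 + t)^2, then [x^n] T = 2^n * (1/n) [t^(n-1)] phi(t)^n = 2^n * (1/n) [t^(n-1)] (1 + t)^(2n) = 2^n * (1/n) C(2n, n-1).
Using the identity C(2n, n-1) = C(2n, n) * n / (n+1), the unscaled factor equals C(2n, n) / (n+1) = C_n, the n-th Catalan number.
For n = 7: C_7 = C(14, 7) / 8 = 3432/8 = 429.
With the 2^7 = 128 factor, the coefficient is 128 * 429 = 54912.

54912


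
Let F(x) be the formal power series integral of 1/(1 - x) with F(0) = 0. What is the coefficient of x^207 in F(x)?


1/(1 - x) = sum_{k>=0} x^k. Integrating termwise and using F(0) = 0 gives
F(x) = sum_{k>=0} x^(k+1) / (k+1) = sum_{m>=1} x^m / m = -ln(1 - x).
So the coefficient of x^207 is 1/207 = 1/207.

1/207


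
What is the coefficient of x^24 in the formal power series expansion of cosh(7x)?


The Maclaurin series is cosh(t) = sum_{m>=0} t^(2m) / (2m)!, so substituting t = 7x, only even powers of x are nonzero, with coefficient of x^(2m) equal to 7^(2m) / (2m)!.
For x^24 the coefficient is 7^24/24! = 191581231380566414401/620448401733239439360000 = 558545864083284007/1808887468610027520000.

558545864083284007/1808887468610027520000


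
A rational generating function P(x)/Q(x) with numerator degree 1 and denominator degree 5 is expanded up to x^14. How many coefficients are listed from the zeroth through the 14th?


Expanding up to x^14 gives the coefficients for x^0, x^1, ..., x^14.
That is 14 + 1 = 15 coefficients in total.

15


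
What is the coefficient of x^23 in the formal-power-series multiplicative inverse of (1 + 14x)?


The inverse is 1/(1 + 14x). Apply the geometric identity 1/(1 - y) = sum_{k>=0} y^k with y = -14x:
1/(1 + 14x) = sum_{k>=0} (-14)^k x^k.
So the coefficient of x^23 is (-14)^23 = -229585692886981495482220544.

-229585692886981495482220544


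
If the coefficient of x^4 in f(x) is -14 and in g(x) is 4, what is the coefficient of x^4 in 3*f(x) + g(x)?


Scalar multiplication scales coefficients: 3 * -14 = -42.
Then add the g coefficient: -42 + 4
= -38

-38


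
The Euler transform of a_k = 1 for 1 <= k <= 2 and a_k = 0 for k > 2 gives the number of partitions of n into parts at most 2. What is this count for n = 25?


Partitions of 25 into parts at most 2:
Using generating function (1-x)^(-1)(1-x^2)^(-1),
the coefficient of x^25 = 13

13


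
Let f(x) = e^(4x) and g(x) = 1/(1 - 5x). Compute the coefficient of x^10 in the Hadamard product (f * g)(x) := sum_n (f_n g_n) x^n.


Expanding: f_k = 4^k/k! (from e^(4x)) and g_k = 5^k (from 1/(1 - 5x)). So the Hadamard coefficient (f * g)_k = 4^k 5^k / k! = (20)^k / k!.
For k = 10: 20^10/10! = 10240000000000/3628800 = 1600000000/567.

1600000000/567


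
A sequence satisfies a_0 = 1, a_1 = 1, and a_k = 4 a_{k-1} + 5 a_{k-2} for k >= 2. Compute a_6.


The characteristic equation is t^2 - 4 t - 5 = 0, with roots r_1 = 5 and r_2 = -1 (so c_1 = r_1 + r_2, c_2 = -r_1 r_2 as required).
One can use the closed form a_n = A r_1^n + B r_2^n, but direct iteration is more reliable:
a_0 = 1, a_1 = 1, a_2 = 9, a_3 = 41, a_4 = 209, a_5 = 1041, a_6 = 5209.
So a_6 = 5209.

5209


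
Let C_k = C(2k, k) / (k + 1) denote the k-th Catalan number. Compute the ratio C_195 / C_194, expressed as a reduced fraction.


Using C_k = (2k)! / (k! (k+1)!), the ratio C_{k+1}/C_k simplifies to
C_{k+1}/C_k = [(2k+2)! / ((k+1)! (k+2)!)] * [k! (k+1)! / (2k)!]
 = (2k+2)(2k+1) / ((k+1)(k+2)) = 2(2k+1) / (k+2).
For k = 194: 2(2*194 + 1) / (194 + 2) = 778/196 = 389/98.

389/98


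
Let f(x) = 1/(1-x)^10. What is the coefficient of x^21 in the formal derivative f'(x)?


Differentiate: d/dx [ 1/(1-x)^r ] = r / (1-x)^(r+1).
Here r = 10, so f'(x) = 10 / (1-x)^11.
The expansion of 1/(1-x)^(r+1) has coefficient of x^n equal to C(n+r, r).
So the coefficient of x^21 in f'(x) is
10 * C(31, 10) = 10 * 44352165 = 443521650

443521650


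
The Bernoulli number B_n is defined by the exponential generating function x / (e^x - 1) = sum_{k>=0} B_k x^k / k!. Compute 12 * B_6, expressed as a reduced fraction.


Bernoulli numbers can also be computed recursively via B_0 = 1 and sum_{j=0}^{m} C(m+1, j) B_j = 0 for m >= 1. Odd-index Bernoulli numbers vanish for k >= 3.
Computing B_6 = 1/42, so 12 * B_6 = 12 * 1/42 = 2/7.

2/7


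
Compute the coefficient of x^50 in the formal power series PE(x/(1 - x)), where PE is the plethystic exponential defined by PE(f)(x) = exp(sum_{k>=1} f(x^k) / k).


For f(x) = x/(1 - x) we have
sum_{k>=1} f(x^k) / k = sum_{k>=1} (1/k) * x^k / (1 - x^k) = sum_{k, m >= 1} x^(k m) / k,
which after exponentiating simplifies to
PE(x/(1 - x)) = prod_{k>=1} 1 / (1 - x^k).
This is the generating function for the partition function p(n), so the coefficient of x^50 is p(50).
Computing p(50) by dynamic programming over parts 1, 2, ..., 50: p(50) = 204226.

204226


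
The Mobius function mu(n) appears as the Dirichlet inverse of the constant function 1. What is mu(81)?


81 has a squared prime factor, so mu(81) = 0.
Factorization reveals a repeated prime.

0


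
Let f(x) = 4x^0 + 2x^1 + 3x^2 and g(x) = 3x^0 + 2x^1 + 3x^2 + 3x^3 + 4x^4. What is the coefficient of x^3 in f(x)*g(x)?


Cauchy product at x^3:
4*3 + 2*3 + 3*2
= 24

24


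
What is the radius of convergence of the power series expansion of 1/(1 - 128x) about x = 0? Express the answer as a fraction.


Expanding 1/(1 - 128x) = sum_{k>=0} 128^k x^k, the series converges when |128x| < 1, i.e., |x| < 1/128.
So the radius of convergence is 1/128 = 1/128.

1/128


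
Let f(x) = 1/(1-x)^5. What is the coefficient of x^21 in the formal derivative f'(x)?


Differentiate: d/dx [ 1/(1-x)^r ] = r / (1-x)^(r+1).
Here r = 5, so f'(x) = 5 / (1-x)^6.
The expansion of 1/(1-x)^(r+1) has coefficient of x^n equal to C(n+r, r).
So the coefficient of x^21 in f'(x) is
5 * C(26, 5) = 5 * 65780 = 328900

328900


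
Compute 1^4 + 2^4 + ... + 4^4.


This power sum has a closed form given by Faulhaber's formula
sum_{k=1}^{m} k^p = (1 / (p + 1)) * sum_{j=0}^{p} C(p + 1, j) B_j m^(p + 1 - j),
but for small m direct computation is fastest:
1 + 16 + 81 + 256 = 354.

354


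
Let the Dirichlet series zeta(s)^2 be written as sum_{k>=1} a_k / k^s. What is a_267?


The Dirichlet convolution of the constant function 1 with itself gives (1 * 1)(k) = sum_{d | k} 1 = d(k), the number of positive divisors of k.
Since zeta(s) = sum_{k>=1} 1/k^s, we have zeta(s)^2 = sum_{k>=1} d(k)/k^s, so a_k = d(k).
For k = 267: the divisors are 1, 3, 89, 267.
Count = 4.

4


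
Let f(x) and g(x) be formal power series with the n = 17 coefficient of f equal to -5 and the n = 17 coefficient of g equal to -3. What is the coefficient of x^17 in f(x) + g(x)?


Addition of formal power series is termwise.
The coefficient of x^17 in f + g = -5 + -3
= -8

-8


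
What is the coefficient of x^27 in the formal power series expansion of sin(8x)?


The Maclaurin series is sin(t) = sum_{k>=0} (-1)^k t^(2k+1) / (2k+1)!, so substituting t = 8x, only odd powers of x are nonzero, with coefficient of x^(2k+1) equal to (-1)^k 8^(2k+1) / (2k+1)!.
Write 27 = 2*13 + 1, giving the coefficient (-1)^13 * 8^27 / 27! = -2417851639229258349412352/10888869450418352160768000000 = -288230376151711744/1298054391195577640625.

-288230376151711744/1298054391195577640625


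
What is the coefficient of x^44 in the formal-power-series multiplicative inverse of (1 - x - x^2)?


Let the inverse be f(x) = sum_{k>=0} a_k x^k. From f(x) * (1 - x - x^2) = 1 and matching coefficients:
 x^0: a_0 = 1.
 x^1: a_1 - a_0 = 0, so a_1 = 1.
 x^k (k >= 2): a_k - a_{k-1} - a_{k-2} = 0, i.e. a_k = a_{k-1} + a_{k-2}.
This is the Fibonacci-type recurrence shifted so that a_0 = a_1 = 1.
Iterating: a_0=1, a_1=1, a_2=2, a_3=3, a_4=5, a_5=8, a_6=13, a_7=21, a_8=34, a_9=55, ...
a_44 = 1134903170.

1134903170


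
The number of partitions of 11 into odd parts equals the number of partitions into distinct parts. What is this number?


Computing partitions of 11 into odd parts (1, 3, 5, ...):
Using the generating function prod_{k>=0} 1/(1-x^(2k+1)),
the count is 12

12


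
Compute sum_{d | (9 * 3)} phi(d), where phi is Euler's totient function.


First, 9 * 3 = 27. One classical identity is sum_{d | n} phi(d) = n (each k in [1, n] has a unique gcd with n, and among the k's with gcd(k, n) = n/d there are phi(d) of them). So the sum equals 27. We also verify directly:
Divisors of 27: 1, 3, 9, 27.
phi values: 1, 2, 6, 18.
Sum = 27.

27


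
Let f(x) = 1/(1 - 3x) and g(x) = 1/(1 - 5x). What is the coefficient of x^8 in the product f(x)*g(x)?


The coefficient of x^n in f*g is the Cauchy product: sum_{k=0}^{n} a^k * b^(n-k).
With a=3, b=5, n=8:
sum_{k=0}^{8} 3^k * 5^(8-k)
= 966721

966721


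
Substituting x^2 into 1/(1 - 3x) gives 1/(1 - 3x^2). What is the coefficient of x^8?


The coefficient of x^(2m) in 1/(1 - 3x^2) is 3^m.
With n = 8 = 2*4, the coefficient is 3^4 = 81.

81


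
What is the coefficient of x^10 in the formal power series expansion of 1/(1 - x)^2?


The negative binomial / multiset identity is
1/(1 - x)^r = sum_{k>=0} C(k + r - 1, r - 1) x^k.
Here r = 2 and k = 10, so the coefficient is
C(10 + 1, 1) = C(11, 1)
= 11

11


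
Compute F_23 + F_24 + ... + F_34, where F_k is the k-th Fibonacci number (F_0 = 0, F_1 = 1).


Use the identity sum_{k=0}^{N} F_k = F_{N+2} - 1 (which follows from F_{k+2} - F_{k+1} = F_k). Then
sum_{k=23}^{34} F_k = (F_{36} - 1) - (F_{24} - 1) = F_{36} - F_{24}.
Computing: F_{36} = 14930352, F_{24} = 46368, so
Sum = 14930352 - 46368 = 14883984.

14883984


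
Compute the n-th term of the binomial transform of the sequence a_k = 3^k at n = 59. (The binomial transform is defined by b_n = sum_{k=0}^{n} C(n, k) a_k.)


With a_k = 3^k, b_n = sum_{k=0}^{n} C(n, k) 3^k = (1 + 3)^n by the binomial theorem.
For n = 59: (1 + 3)^59 = 4^59 = 332306998946228968225951765070086144.

332306998946228968225951765070086144


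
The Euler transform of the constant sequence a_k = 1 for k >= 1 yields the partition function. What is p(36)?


The Euler transform converts the sequence a_k = 1 into the number of integer partitions.
Using the recurrence or dynamic programming:
p(36) = 17977

17977


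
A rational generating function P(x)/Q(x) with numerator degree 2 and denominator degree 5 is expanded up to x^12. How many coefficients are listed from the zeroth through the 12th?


Expanding up to x^12 gives the coefficients for x^0, x^1, ..., x^12.
That is 12 + 1 = 13 coefficients in total.

13


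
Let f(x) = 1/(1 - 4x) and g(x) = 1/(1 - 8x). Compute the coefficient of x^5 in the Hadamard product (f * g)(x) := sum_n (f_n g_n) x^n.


f has coefficients f_k = 4^k and g has coefficients g_k = 8^k, so the Hadamard product has coefficient (f*g)_k = 4^k * 8^k = 32^k.
For k = 5: 32^5 = 33554432.

33554432


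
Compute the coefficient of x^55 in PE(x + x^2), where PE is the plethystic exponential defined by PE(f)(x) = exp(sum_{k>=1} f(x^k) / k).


With f(x) = x + x^2, the exponent is sum_{k>=1} (x^k + x^(2k)) / k = -ln(1 - x) - ln(1 - x^2). Exponentiating:
PE(x + x^2) = 1 / ((1 - x)(1 - x^2)).
This is the generating function for partitions of n into parts of size 1 or 2. The number of 2's can be any j in 0..27, and the rest are 1's, so
[x^55] = floor(55/2) + 1 = 28.

28


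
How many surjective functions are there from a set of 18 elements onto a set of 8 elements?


By inclusion-exclusion on which target elements are missed, the number of surjections from an n-set onto a k-set is
surj(n, k) = sum_{j=0}^{k} (-1)^j C(k, j) (k - j)^n.
Equivalently surj(n, k) = k! * S(n, k), where S(n, k) is the Stirling number of the second kind.
For n = 18, k = 8:
S(18, 8) = 189036065010, so
surj = 8! * 189036065010 = 40320 * 189036065010 = 7621934141203200.

7621934141203200


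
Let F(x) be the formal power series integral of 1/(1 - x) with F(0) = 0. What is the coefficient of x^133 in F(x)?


1/(1 - x) = sum_{k>=0} x^k. Integrating termwise and using F(0) = 0 gives
F(x) = sum_{k>=0} x^(k+1) / (k+1) = sum_{m>=1} x^m / m = -ln(1 - x).
So the coefficient of x^133 is 1/133 = 1/133.

1/133


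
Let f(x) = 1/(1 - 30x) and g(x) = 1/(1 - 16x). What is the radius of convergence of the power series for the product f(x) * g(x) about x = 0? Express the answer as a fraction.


The radius of 1/(1 - 30x) is 1/30 (nearest singularity at x = 1/30), and the radius of 1/(1 - 16x) is 1/16.
The product f(x)*g(x) = 1/((1 - 30x)(1 - 16x)) has singularities at both 1/30 and 1/16, so its radius of convergence is the distance to the nearest one:
min(1/30, 1/16) = 1/30.

1/30


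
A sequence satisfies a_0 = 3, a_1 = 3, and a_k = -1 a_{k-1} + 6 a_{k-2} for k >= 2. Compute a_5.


The characteristic equation is t^2 + 1 t - 6 = 0, with roots r_1 = 2 and r_2 = -3 (so c_1 = r_1 + r_2, c_2 = -r_1 r_2 as required).
One can use the closed form a_n = A r_1^n + B r_2^n, but direct iteration is more reliable:
a_0 = 3, a_1 = 3, a_2 = 15, a_3 = 3, a_4 = 87, a_5 = -69.
So a_5 = -69.

-69


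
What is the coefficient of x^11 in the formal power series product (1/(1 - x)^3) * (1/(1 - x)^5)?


Combine the factors: (1/(1 - x)^3) * (1/(1 - x)^5) = 1/(1 - x)^8.
Then use 1/(1 - x)^r = sum_{k>=0} C(k + r - 1, r - 1) x^k with r = 8 and k = 11:
C(18, 7) = 31824.

31824


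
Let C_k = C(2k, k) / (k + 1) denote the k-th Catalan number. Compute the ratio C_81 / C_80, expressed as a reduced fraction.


Using C_k = (2k)! / (k! (k+1)!), the ratio C_{k+1}/C_k simplifies to
C_{k+1}/C_k = [(2k+2)! / ((k+1)! (k+2)!)] * [k! (k+1)! / (2k)!]
 = (2k+2)(2k+1) / ((k+1)(k+2)) = 2(2k+1) / (k+2).
For k = 80: 2(2*80 + 1) / (80 + 2) = 322/82 = 161/41.

161/41


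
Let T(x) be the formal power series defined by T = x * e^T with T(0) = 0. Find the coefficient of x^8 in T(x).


Apply the Lagrange inversion formula: if T = x * phi(T) with phi(t) = e^t, then
[x^n] T = (1/n) [t^(n-1)] phi(t)^n = (1/n) [t^(n-1)] e^(n t) = (1/n) * n^(n-1) / (n-1)! = n^(n-1) / n!.
When c = 1 this is the Cayley count of rooted labeled trees on n vertices, divided by n!.
For n = 8: 8^7 / 8! = 2097152/40320 = 16384/315.

16384/315


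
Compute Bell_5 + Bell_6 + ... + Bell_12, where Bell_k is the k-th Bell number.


Recall Bell_k counts set partitions of a k-set (with Bell_0 = 1 by convention).
Bell_5 through Bell_12: 52, 203, 877, 4140, 21147, 115975, 678570, 4213597
Sum = 52 + 203 + 877 + 4140 + 21147 + 115975 + 678570 + 4213597 = 5034561.

5034561


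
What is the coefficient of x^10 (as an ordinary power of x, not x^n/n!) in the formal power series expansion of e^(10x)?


The exponential series is e^y = sum_{k>=0} y^k / k!. Substituting y = 10x gives
e^(10x) = sum_{k>=0} 10^k x^k / k!.
So the coefficient of x^n is a^n/n! with a = 10, n = 10:
10^10 / 10! = 10000000000/3628800 = 1562500/567

1562500/567


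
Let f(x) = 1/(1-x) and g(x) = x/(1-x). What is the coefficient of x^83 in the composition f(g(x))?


First simplify the composition: f(g(x)) = 1/(1 - x/(1-x)) = (1-x)/((1-x) - x) = (1-x)/(1-2x).
Now extract the coefficient. Write (1-x)/(1-2x) = 1/(1-2x) - x/(1-2x).
The coefficient of x^n in 1/(1-2x) is 2^n, and in x/(1-2x) is 2^(n-1) (for n >= 1).
So the coefficient of x^83 is 2^83 - 2^82 = 9671406556917033397649408 - 4835703278458516698824704 = 4835703278458516698824704.

4835703278458516698824704


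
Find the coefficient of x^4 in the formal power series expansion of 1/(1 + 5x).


Write 1/(1 + c x) = 1/(1 - (-c) x) and apply the geometric-series identity
1/(1 - y) = sum_{k>=0} y^k to get 1/(1 + c x) = sum_{k>=0} (-c)^k x^k.
So the coefficient of x^k is (-c)^k = (-1)^k * c^k.
Here c = 5 and k = 4:
(-5)^4 = 1 * 625 = 625

625


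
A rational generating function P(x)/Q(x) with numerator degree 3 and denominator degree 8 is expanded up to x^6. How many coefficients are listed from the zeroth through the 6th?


Expanding up to x^6 gives the coefficients for x^0, x^1, ..., x^6.
That is 6 + 1 = 7 coefficients in total.

7


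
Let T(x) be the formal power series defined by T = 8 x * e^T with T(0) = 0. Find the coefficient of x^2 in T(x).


Apply the Lagrange inversion formula: if T = 8 x * phi(T) with phi(t) = e^t, then
[x^n] T = 8^n * (1/n) [t^(n-1)] phi(t)^n = 8^n * (1/n) [t^(n-1)] e^(n t) = 8^n * (1/n) * n^(n-1) / (n-1)! = 8^n * n^(n-1) / n!.
When c = 1 this is the Cayley count of rooted labeled trees on n vertices, divided by n!.
For n = 2: 8^2 * 2^1 / 2! = 64 * 2/2 = 64.

64


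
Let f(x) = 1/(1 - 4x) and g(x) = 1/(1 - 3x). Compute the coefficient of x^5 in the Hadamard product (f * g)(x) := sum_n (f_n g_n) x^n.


f has coefficients f_k = 4^k and g has coefficients g_k = 3^k, so the Hadamard product has coefficient (f*g)_k = 4^k * 3^k = 12^k.
For k = 5: 12^5 = 248832.

248832


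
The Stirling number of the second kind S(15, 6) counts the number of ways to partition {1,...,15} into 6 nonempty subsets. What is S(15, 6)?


Using the explicit formula S(n,k) = (1/k!) sum_{j=0}^{k} (-1)^(k-j) C(k,j) j^n:
S(15, 6) = 420693273
Equivalently, S(n,k) is n! times the coefficient of x^n in the EGF (e^x - 1)^k / k!.

420693273


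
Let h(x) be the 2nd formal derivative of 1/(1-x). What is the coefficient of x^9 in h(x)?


Differentiating 2 times: d^2/dx^2 [1/(1-x)] = 2!/(1-x)^3.
The expansion 1/(1-x)^3 = sum_{k>=0} C(k+2, 2) x^k, so the coefficient of x^n in 2!/(1-x)^3 is 2! * C(n+2, 2).
For n = 9: 2 * C(11, 2) = 2 * 55 = 110

110


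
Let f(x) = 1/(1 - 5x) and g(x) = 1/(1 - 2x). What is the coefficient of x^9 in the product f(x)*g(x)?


The coefficient of x^n in f*g is the Cauchy product: sum_{k=0}^{n} a^k * b^(n-k).
With a=5, b=2, n=9:
sum_{k=0}^{9} 5^k * 2^(9-k)
= 3254867

3254867


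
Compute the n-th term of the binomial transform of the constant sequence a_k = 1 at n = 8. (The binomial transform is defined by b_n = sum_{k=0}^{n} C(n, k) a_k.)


With a_k = 1 for all k, b_n = sum_{k=0}^{n} C(n, k) = 2^n by the binomial theorem.
For n = 8: 2^8 = 256.

256


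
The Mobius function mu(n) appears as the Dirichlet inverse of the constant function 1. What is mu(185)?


185 = 5 * 37 (all distinct primes).
mu(185) = (-1)^2 = 1

1


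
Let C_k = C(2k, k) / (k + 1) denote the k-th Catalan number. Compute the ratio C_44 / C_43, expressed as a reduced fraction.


Using C_k = (2k)! / (k! (k+1)!), the ratio C_{k+1}/C_k simplifies to
C_{k+1}/C_k = [(2k+2)! / ((k+1)! (k+2)!)] * [k! (k+1)! / (2k)!]
 = (2k+2)(2k+1) / ((k+1)(k+2)) = 2(2k+1) / (k+2).
For k = 43: 2(2*43 + 1) / (43 + 2) = 174/45 = 58/15.

58/15


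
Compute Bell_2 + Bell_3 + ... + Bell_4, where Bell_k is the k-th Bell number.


Recall Bell_k counts set partitions of a k-set (with Bell_0 = 1 by convention).
Bell_2 through Bell_4: 2, 5, 15
Sum = 2 + 5 + 15 = 22.

22


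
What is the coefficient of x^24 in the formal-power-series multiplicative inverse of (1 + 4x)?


The inverse is 1/(1 + 4x). Apply the geometric identity 1/(1 - y) = sum_{k>=0} y^k with y = -4x:
1/(1 + 4x) = sum_{k>=0} (-4)^k x^k.
So the coefficient of x^24 is (-4)^24 = 281474976710656.

281474976710656


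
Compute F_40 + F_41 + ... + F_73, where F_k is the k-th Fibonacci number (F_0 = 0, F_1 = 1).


Use the identity sum_{k=0}^{N} F_k = F_{N+2} - 1 (which follows from F_{k+2} - F_{k+1} = F_k). Then
sum_{k=40}^{73} F_k = (F_{75} - 1) - (F_{41} - 1) = F_{75} - F_{41}.
Computing: F_{75} = 2111485077978050, F_{41} = 165580141, so
Sum = 2111485077978050 - 165580141 = 2111484912397909.

2111484912397909


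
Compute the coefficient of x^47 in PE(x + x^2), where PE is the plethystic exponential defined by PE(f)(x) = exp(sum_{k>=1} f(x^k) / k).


With f(x) = x + x^2, the exponent is sum_{k>=1} (x^k + x^(2k)) / k = -ln(1 - x) - ln(1 - x^2). Exponentiating:
PE(x + x^2) = 1 / ((1 - x)(1 - x^2)).
This is the generating function for partitions of n into parts of size 1 or 2. The number of 2's can be any j in 0..23, and the rest are 1's, so
[x^47] = floor(47/2) + 1 = 24.

24


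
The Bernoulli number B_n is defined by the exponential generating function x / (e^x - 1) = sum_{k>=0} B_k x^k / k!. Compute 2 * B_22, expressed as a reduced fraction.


Bernoulli numbers can also be computed recursively via B_0 = 1 and sum_{j=0}^{m} C(m+1, j) B_j = 0 for m >= 1. Odd-index Bernoulli numbers vanish for k >= 3.
Computing B_22 = 854513/138, so 2 * B_22 = 2 * 854513/138 = 854513/69.

854513/69


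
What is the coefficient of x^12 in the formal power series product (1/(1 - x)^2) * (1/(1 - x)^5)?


Combine the factors: (1/(1 - x)^2) * (1/(1 - x)^5) = 1/(1 - x)^7.
Then use 1/(1 - x)^r = sum_{k>=0} C(k + r - 1, r - 1) x^k with r = 7 and k = 12:
C(18, 6) = 18564.

18564


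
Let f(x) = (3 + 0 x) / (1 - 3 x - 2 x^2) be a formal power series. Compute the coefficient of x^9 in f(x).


Write f(x) = sum_{k>=0} a_k x^k. Multiplying both sides by 1 - 3 x - 2 x^2 gives
(1 - 3 x - 2 x^2) sum_{k>=0} a_k x^k = 3 + 0 x.
Matching coefficients:
 x^0: a_0 = 3
 x^1: a_1 - 3 a_0 = 0  =>  a_1 = 3*3 + 0 = 9
 x^k (k >= 2): a_k = 3 a_{k-1} + 2 a_{k-2}.
Iterating: a_2 = 33, a_3 = 117, a_4 = 417, a_5 = 1485, a_6 = 5289, a_7 = 18837, a_8 = 67089, a_9 = 238941.
So the coefficient of x^9 is 238941.

238941


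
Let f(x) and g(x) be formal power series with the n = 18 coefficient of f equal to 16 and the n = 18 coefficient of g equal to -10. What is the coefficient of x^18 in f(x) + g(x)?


Addition of formal power series is termwise.
The coefficient of x^18 in f + g = 16 + -10
= 6

6


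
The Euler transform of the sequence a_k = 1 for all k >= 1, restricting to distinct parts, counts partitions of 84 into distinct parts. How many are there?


Partitions of 84 into distinct parts can be computed via generating function.
Product (1+x)(1+x^2)(1+x^3)...
The coefficient of x^84 = 111322

111322


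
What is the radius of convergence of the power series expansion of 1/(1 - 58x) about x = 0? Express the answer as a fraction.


Expanding 1/(1 - 58x) = sum_{k>=0} 58^k x^k, the series converges when |58x| < 1, i.e., |x| < 1/58.
So the radius of convergence is 1/58 = 1/58.

1/58


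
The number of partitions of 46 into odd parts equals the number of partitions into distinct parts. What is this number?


Computing partitions of 46 into odd parts (1, 3, 5, ...):
Using the generating function prod_{k>=0} 1/(1-x^(2k+1)),
the count is 2304

2304


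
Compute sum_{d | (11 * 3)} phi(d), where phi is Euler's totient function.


First, 11 * 3 = 33. One classical identity is sum_{d | n} phi(d) = n (each k in [1, n] has a unique gcd with n, and among the k's with gcd(k, n) = n/d there are phi(d) of them). So the sum equals 33. We also verify directly:
Divisors of 33: 1, 3, 11, 33.
phi values: 1, 2, 10, 20.
Sum = 33.

33


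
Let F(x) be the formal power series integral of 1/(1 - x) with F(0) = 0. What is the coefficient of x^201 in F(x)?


1/(1 - x) = sum_{k>=0} x^k. Integrating termwise and using F(0) = 0 gives
F(x) = sum_{k>=0} x^(k+1) / (k+1) = sum_{m>=1} x^m / m = -ln(1 - x).
So the coefficient of x^201 is 1/201 = 1/201.

1/201


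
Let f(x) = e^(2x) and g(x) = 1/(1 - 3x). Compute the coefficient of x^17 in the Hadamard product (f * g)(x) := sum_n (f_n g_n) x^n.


Expanding: f_k = 2^k/k! (from e^(2x)) and g_k = 3^k (from 1/(1 - 3x)). So the Hadamard coefficient (f * g)_k = 2^k 3^k / k! = (6)^k / k!.
For k = 17: 6^17/17! = 16926659444736/355687428096000 = 708588/14889875.

708588/14889875


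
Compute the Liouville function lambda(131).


The Liouville function is lambda(k) = (-1)^Omega(k), where Omega(k) counts the prime factors of k with multiplicity.
Factoring: 131 = 131, so Omega(131) = 1.
lambda(131) = (-1)^1 = -1.

-1


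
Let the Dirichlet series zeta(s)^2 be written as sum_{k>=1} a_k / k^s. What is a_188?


The Dirichlet convolution of the constant function 1 with itself gives (1 * 1)(k) = sum_{d | k} 1 = d(k), the number of positive divisors of k.
Since zeta(s) = sum_{k>=1} 1/k^s, we have zeta(s)^2 = sum_{k>=1} d(k)/k^s, so a_k = d(k).
For k = 188: the divisors are 1, 2, 4, 47, 94, 188.
Count = 6.

6


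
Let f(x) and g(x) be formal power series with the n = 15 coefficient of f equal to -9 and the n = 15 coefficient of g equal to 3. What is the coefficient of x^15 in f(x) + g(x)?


Addition of formal power series is termwise.
The coefficient of x^15 in f + g = -9 + 3
= -6

-6


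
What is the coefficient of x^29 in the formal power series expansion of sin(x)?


The Maclaurin series is sin(t) = sum_{k>=0} (-1)^k t^(2k+1) / (2k+1)!, so substituting t = x, only odd powers of x are nonzero, with coefficient of x^(2k+1) equal to (-1)^k / (2k+1)!.
Write 29 = 2*14 + 1, giving the coefficient (-1)^14 / 29! = 1/8841761993739701954543616000000 = 1/8841761993739701954543616000000.

1/8841761993739701954543616000000


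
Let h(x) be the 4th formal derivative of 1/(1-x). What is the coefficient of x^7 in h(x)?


Differentiating 4 times: d^4/dx^4 [1/(1-x)] = 4!/(1-x)^5.
The expansion 1/(1-x)^5 = sum_{k>=0} C(k+4, 4) x^k, so the coefficient of x^n in 4!/(1-x)^5 is 4! * C(n+4, 4).
For n = 7: 24 * C(11, 4) = 24 * 330 = 7920

7920


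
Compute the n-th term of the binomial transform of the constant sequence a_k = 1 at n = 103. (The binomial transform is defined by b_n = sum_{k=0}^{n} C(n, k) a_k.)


With a_k = 1 for all k, b_n = sum_{k=0}^{n} C(n, k) = 2^n by the binomial theorem.
For n = 103: 2^103 = 10141204801825835211973625643008.

10141204801825835211973625643008


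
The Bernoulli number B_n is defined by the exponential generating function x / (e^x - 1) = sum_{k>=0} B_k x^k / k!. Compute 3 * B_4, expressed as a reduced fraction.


Bernoulli numbers can also be computed recursively via B_0 = 1 and sum_{j=0}^{m} C(m+1, j) B_j = 0 for m >= 1. Odd-index Bernoulli numbers vanish for k >= 3.
Computing B_4 = -1/30, so 3 * B_4 = 3 * -1/30 = -1/10.

-1/10


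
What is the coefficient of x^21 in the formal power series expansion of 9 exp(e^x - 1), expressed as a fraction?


exp(e^x - 1) is the exponential generating function for the Bell numbers Bell_k: exp(e^x - 1) = sum_{k>=0} Bell_k x^k / k!.
So the coefficient of x^21 in 9 exp(e^x - 1) is 9 Bell_21 / 21!.
Computing: Bell_21 = 474869816156751 and 21! = 51090942171709440000, giving
9 * 474869816156751/51090942171709440000 = 158289938718917/1892257117470720000.

158289938718917/1892257117470720000


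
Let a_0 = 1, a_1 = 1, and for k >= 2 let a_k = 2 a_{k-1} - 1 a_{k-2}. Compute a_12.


Iterating the recurrence forward:
a_0 = 1
a_1 = 1
a_2 = 2*1 - 1*1 = 1
a_3 = 2*1 - 1*1 = 1
a_4 = 2*1 - 1*1 = 1
a_5 = 2*1 - 1*1 = 1
a_6 = 2*1 - 1*1 = 1
a_7 = 2*1 - 1*1 = 1
a_8 = 2*1 - 1*1 = 1
a_9 = 2*1 - 1*1 = 1
a_10 = 2*1 - 1*1 = 1
a_11 = 2*1 - 1*1 = 1
a_12 = 2*1 - 1*1 = 1
So a_12 = 1.

1


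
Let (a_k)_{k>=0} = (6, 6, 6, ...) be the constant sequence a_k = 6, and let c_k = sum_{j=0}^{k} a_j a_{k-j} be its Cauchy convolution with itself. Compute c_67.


Since a_j = 6 for all j >= 0, the convolution sum becomes
c_k = sum_{j=0}^{k} 6 * 6 = 36 * (k + 1).
Equivalently, the generating function of (a_k) is 6/(1 - x) and its square is 36/(1 - x)^2 = sum_{k>=0} 36(k + 1) x^k.
For k = 67: 36 * 68 = 2448.

2448


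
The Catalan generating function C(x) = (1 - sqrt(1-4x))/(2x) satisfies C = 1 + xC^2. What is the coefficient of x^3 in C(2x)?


Substituting x -> 2x scales the n-th coefficient by 2^n, so [x^3] C(2x) = 2^3 * C_3.
C_3 = C(2*3, 3)/(4) = 20/4 = 5.
So 2^3 * 5 = 8 * 5 = 40.

40


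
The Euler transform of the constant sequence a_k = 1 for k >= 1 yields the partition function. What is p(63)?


The Euler transform converts the sequence a_k = 1 into the number of integer partitions.
Using the recurrence or dynamic programming:
p(63) = 1505499

1505499
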